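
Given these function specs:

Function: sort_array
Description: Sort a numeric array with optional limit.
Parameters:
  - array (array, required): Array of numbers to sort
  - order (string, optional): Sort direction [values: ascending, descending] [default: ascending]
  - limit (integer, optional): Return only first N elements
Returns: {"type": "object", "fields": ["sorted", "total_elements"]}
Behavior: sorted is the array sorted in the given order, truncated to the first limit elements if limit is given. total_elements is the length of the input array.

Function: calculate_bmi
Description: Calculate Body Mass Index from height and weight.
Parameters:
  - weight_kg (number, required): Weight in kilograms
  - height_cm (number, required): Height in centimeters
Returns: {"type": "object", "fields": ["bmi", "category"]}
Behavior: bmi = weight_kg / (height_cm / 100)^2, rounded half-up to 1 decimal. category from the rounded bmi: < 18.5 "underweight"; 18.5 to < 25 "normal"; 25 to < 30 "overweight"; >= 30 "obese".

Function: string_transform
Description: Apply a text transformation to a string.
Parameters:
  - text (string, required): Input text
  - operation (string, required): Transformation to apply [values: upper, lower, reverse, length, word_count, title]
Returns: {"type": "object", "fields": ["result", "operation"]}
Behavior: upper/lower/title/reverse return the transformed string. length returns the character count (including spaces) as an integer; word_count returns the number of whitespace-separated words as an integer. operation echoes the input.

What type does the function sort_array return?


The sort_array spec declares Returns: {"type": "object", "fields": ["sorted", "total_elements"]}
Type:
object


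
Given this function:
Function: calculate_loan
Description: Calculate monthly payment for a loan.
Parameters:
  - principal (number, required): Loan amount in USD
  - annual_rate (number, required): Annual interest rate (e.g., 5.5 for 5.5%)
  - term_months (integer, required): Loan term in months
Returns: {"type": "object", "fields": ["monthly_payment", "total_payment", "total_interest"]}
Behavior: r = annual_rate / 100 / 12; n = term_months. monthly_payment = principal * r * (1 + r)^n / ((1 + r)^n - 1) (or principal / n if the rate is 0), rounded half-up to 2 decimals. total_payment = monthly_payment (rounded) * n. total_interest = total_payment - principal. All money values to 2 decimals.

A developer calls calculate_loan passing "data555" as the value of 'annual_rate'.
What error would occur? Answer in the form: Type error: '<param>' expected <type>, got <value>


Spec: 'annual_rate' is declared as number; "data555" is a string.
Type error: 'annual_rate' expected number, got "data555"


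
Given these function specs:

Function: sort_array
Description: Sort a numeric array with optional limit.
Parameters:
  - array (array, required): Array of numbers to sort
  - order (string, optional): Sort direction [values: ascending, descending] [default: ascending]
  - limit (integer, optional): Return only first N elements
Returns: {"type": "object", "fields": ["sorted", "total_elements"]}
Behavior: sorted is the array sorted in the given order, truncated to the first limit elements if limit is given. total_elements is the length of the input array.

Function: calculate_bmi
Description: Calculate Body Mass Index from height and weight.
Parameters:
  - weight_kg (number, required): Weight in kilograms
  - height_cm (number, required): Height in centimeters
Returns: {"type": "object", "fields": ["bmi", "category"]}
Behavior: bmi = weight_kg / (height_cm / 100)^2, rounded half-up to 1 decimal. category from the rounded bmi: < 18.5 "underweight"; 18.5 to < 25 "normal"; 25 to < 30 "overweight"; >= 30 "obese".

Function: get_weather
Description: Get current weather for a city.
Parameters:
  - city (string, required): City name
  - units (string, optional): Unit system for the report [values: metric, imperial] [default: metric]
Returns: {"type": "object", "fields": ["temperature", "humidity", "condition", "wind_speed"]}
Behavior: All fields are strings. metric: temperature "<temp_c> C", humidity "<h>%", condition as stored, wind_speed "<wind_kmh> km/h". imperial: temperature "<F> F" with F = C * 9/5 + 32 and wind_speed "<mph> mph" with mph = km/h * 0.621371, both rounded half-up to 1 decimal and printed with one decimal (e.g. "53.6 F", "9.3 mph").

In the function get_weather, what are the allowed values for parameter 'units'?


The get_weather spec declares:
  - units (string, optional): Unit system for the report [values: metric, imperial] [default: metric]
Allowed values:
metric, imperial


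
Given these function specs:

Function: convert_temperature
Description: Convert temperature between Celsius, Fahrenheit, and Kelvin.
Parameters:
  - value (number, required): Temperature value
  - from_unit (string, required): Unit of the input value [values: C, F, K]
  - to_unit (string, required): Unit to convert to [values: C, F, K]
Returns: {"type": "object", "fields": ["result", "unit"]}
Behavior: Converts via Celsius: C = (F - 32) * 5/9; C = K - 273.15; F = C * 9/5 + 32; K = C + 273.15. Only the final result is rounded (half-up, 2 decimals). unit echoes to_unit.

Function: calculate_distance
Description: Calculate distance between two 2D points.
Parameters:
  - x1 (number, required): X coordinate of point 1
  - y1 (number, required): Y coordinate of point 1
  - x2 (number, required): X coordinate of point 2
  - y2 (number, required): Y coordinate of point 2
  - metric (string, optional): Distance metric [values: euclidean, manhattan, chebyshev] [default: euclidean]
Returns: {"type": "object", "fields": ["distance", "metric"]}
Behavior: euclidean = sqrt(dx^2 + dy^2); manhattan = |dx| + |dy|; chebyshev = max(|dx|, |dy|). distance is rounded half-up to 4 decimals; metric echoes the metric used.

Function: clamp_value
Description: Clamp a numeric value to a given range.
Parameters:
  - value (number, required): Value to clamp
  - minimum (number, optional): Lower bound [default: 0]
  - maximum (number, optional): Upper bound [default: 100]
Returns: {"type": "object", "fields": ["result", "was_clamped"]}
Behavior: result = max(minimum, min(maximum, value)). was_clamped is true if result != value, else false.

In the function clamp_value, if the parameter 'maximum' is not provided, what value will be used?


The clamp_value spec declares:
  - maximum (number, optional): Upper bound [default: 100]
Default:
100


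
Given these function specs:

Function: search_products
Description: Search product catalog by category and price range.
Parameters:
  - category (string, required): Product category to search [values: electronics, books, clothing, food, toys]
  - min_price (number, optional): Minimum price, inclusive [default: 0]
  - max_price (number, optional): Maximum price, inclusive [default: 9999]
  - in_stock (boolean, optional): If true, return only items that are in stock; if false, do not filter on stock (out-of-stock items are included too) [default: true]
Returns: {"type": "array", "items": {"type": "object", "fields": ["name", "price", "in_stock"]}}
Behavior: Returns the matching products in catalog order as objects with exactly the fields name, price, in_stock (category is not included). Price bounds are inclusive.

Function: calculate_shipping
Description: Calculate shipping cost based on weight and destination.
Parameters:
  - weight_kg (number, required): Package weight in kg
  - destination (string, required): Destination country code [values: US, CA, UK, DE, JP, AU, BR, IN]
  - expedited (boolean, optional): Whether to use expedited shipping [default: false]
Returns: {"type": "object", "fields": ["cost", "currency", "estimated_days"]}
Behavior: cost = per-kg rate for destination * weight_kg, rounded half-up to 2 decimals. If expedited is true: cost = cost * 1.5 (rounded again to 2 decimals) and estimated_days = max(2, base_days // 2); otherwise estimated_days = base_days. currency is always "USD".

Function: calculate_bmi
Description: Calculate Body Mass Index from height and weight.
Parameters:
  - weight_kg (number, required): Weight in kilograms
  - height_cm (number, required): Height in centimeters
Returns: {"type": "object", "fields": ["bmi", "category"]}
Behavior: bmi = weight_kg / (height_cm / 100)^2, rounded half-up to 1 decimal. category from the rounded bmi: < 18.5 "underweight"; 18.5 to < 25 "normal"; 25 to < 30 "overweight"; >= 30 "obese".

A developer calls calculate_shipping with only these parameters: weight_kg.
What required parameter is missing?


Required parameters: weight_kg, destination
Provided: weight_kg
Missing: destination
destination


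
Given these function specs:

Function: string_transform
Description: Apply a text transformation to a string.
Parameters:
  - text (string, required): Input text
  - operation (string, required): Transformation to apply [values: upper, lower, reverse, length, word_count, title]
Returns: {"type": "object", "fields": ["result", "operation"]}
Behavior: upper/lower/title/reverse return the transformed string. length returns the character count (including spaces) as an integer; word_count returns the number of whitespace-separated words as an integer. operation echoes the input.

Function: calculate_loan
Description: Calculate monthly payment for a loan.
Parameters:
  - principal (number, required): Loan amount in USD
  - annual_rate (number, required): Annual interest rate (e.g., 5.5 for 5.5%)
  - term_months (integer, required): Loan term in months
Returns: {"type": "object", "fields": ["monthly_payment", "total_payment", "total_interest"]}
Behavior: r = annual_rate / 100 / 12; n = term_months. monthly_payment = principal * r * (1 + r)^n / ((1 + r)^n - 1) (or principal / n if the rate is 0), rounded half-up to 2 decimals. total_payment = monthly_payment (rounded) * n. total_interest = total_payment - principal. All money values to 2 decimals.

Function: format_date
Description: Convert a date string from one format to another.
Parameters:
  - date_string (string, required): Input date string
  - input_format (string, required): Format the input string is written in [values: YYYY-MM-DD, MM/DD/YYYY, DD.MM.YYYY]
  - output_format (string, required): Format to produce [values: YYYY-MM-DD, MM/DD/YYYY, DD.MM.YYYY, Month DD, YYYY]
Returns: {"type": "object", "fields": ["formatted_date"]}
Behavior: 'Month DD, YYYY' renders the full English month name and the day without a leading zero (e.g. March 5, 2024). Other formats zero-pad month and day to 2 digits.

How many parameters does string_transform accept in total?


Parameters of string_transform: text (required), operation (required)
Total:
2


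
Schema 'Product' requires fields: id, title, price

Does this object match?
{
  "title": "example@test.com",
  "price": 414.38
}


Checking required fields...
Missing: id
Invalid - missing required field 'id'


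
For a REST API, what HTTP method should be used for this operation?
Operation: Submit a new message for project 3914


GET = read, POST = create, PUT = update/replace, DELETE = remove
This operation is a create.
POST


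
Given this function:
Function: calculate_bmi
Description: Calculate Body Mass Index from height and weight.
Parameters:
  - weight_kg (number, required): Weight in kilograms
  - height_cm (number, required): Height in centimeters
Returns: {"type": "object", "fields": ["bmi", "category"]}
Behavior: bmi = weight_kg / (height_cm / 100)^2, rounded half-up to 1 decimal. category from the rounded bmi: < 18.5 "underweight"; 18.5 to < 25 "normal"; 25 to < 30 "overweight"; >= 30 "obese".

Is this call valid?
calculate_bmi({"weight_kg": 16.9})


Checking required parameters...
Missing required parameter: height_cm
Invalid - missing required parameter 'height_cm'


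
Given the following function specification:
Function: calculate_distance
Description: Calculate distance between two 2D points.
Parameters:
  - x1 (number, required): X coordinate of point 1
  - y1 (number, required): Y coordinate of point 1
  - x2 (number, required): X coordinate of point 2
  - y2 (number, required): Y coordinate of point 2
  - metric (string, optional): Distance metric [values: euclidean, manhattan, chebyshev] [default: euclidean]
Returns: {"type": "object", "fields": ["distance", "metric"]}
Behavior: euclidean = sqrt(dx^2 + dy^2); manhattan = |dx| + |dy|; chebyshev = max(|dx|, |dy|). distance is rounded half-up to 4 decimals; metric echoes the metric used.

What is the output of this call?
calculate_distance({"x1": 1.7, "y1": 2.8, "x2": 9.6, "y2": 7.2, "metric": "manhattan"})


|dx| = |9.6 - 1.7| = 7.9; |dy| = |7.2 - 2.8| = 4.4
manhattan: 7.9 + 4.4 = 12.3
Round to 4 decimals: 12.3
Output:
{"distance": 12.3, "metric": "manhattan"}


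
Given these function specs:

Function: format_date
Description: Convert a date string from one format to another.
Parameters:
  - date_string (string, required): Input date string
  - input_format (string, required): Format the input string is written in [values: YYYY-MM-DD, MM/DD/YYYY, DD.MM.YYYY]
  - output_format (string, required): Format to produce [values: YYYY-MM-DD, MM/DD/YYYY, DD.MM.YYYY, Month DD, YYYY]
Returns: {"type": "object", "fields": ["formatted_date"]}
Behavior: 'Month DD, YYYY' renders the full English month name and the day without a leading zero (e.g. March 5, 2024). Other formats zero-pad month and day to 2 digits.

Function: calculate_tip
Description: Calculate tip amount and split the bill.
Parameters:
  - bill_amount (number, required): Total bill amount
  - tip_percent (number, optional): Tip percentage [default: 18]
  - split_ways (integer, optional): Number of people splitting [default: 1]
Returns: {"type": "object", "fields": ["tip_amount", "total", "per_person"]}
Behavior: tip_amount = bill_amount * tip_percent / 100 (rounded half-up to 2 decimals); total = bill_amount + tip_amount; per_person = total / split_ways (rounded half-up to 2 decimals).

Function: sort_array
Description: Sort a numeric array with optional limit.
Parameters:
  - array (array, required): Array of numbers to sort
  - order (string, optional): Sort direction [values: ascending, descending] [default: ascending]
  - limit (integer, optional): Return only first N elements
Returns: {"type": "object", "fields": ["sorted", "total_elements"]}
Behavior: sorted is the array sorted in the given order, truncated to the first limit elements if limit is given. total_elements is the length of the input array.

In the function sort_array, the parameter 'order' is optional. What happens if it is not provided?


The sort_array spec declares:
  - order (string, optional): Sort direction [values: ascending, descending] [default: ascending]
It defaults to ascending


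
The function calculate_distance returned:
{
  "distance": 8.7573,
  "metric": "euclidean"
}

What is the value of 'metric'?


euclidean


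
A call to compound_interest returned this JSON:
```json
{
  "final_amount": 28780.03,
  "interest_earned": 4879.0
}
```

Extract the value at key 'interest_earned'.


4879.0


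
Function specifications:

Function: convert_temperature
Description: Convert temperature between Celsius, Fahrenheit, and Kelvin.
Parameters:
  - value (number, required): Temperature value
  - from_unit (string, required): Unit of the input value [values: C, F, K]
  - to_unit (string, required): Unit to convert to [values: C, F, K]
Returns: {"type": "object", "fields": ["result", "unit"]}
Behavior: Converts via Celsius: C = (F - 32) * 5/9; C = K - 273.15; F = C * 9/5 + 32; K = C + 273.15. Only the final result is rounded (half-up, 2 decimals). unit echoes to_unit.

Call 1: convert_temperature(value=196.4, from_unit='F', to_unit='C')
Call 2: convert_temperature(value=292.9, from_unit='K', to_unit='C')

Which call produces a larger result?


Call 1:
  To C: (196.4 - 32) * 5/9 = 91.333333
  Target is C: 91.333333
  Round to 2 decimals: 91.33
  -> 91.33 C
Call 2:
  To C: 292.9 - 273.15 = 19.75
  Target is C: 19.75
  Round to 2 decimals: 19.75
  -> 19.75 C
Call 1 (91.33 C)


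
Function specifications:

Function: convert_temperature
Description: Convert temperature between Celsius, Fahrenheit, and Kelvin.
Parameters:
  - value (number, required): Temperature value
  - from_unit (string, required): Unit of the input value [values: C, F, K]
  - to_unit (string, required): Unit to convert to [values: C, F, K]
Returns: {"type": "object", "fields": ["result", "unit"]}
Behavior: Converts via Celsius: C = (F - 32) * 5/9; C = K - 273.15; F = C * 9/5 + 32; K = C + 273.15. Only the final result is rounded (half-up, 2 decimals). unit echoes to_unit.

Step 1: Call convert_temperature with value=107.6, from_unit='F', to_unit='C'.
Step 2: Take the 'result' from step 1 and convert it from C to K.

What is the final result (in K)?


Step 1: convert_temperature(value=107.6, from_unit=F, to_unit=C)
  To C: (107.6 - 32) * 5/9 = 42
  Target is C: 42
  Round to 2 decimals: 42.0
  -> result = 42.0 C
Step 2: convert_temperature(value=42.0, from_unit=C, to_unit=K)
  Input already in C: 42
  To K: 42 + 273.15 = 315.15
  Round to 2 decimals: 315.15
  -> result = 315.15 K
315.15 K


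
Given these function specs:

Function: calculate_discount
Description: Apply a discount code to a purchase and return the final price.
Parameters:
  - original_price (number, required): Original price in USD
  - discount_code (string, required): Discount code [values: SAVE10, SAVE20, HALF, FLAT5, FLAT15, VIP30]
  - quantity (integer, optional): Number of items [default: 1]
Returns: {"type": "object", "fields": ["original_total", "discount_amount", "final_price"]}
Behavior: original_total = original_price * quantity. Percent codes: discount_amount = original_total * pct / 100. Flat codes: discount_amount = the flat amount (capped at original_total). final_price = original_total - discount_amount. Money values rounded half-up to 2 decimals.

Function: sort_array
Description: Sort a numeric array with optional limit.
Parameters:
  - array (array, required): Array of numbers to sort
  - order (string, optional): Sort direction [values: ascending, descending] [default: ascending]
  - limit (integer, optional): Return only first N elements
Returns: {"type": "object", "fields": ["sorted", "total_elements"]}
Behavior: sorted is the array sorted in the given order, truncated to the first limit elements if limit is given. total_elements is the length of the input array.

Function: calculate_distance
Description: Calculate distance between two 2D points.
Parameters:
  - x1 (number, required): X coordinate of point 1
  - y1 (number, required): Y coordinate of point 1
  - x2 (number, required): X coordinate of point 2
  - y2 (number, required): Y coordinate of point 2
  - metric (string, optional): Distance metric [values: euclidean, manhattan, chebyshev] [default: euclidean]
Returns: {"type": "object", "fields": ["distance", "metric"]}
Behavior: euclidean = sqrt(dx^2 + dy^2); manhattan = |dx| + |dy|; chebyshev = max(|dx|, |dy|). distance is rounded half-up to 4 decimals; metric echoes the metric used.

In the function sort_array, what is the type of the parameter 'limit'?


The sort_array spec declares:
  - limit (integer, optional): Return only first N elements
Type:
integer


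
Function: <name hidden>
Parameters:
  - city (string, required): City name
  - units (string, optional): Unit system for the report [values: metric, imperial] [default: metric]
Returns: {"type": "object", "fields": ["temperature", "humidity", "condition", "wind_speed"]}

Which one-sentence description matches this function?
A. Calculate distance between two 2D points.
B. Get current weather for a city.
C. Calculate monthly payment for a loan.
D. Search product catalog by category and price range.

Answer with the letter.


Parameters city, units and return ["temperature", "humidity", "condition", "wind_speed"] fit: Get current weather for a city.
B


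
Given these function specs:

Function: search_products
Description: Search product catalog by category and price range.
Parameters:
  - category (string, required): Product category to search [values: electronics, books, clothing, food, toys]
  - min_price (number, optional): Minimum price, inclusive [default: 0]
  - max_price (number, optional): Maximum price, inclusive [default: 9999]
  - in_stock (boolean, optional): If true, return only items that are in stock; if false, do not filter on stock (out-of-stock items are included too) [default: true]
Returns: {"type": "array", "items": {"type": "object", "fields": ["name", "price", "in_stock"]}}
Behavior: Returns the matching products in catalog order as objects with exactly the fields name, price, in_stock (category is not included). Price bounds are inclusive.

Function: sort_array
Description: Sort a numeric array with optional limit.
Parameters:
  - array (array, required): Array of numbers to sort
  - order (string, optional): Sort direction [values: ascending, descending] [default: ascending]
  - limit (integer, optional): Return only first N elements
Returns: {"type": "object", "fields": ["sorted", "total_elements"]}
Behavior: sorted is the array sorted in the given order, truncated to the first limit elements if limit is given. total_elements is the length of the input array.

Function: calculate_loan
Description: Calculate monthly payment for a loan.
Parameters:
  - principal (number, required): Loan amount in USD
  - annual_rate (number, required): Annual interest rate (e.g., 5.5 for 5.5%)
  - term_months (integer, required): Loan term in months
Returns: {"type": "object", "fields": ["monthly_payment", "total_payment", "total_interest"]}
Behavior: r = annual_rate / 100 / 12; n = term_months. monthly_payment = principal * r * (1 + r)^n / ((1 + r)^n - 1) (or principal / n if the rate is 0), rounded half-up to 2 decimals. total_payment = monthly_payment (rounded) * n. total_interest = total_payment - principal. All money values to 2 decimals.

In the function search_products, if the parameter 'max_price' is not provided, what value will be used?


The search_products spec declares:
  - max_price (number, optional): Maximum price, inclusive [default: 9999]
Default:
9999


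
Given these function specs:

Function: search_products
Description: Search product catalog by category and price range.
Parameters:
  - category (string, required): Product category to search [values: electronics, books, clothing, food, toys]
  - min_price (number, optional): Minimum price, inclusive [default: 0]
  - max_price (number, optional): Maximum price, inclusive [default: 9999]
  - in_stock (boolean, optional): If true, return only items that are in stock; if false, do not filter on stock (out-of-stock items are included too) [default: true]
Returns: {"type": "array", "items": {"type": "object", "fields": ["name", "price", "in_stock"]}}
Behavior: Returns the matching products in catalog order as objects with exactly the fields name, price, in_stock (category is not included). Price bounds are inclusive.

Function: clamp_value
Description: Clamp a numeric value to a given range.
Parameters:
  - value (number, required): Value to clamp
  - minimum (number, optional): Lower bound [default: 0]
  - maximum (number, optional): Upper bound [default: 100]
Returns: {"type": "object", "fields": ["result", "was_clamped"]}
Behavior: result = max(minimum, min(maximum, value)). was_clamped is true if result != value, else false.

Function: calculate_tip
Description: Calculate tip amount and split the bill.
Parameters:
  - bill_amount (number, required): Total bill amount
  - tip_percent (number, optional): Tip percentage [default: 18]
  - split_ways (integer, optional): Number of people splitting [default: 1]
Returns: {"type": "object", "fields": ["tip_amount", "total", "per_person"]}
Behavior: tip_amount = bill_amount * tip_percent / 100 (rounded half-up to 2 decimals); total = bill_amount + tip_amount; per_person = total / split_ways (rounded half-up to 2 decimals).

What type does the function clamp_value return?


The clamp_value spec declares Returns: {"type": "object", "fields": ["result", "was_clamped"]}
Type:
object


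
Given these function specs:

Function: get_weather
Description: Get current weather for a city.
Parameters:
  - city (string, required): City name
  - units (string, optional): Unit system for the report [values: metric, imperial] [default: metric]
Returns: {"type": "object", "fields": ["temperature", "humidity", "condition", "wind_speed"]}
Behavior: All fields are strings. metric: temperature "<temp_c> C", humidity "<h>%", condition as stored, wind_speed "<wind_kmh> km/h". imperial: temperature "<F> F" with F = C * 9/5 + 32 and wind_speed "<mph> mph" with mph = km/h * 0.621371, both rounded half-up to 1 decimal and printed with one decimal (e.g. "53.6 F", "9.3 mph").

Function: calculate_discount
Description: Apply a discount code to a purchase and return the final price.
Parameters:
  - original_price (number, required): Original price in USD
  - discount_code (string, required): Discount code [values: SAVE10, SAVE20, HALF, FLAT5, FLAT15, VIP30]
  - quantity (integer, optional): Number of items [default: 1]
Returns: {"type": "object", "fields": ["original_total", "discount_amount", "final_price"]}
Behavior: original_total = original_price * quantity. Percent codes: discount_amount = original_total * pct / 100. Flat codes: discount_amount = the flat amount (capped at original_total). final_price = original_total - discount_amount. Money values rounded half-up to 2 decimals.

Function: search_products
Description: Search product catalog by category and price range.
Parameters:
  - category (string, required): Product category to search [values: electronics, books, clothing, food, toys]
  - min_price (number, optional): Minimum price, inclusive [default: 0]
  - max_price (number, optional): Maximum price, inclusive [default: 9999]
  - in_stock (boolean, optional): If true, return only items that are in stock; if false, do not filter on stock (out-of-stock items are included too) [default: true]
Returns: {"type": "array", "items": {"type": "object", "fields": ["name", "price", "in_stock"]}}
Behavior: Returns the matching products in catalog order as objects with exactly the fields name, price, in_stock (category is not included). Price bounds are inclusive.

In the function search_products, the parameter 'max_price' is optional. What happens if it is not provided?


The search_products spec declares:
  - max_price (number, optional): Maximum price, inclusive [default: 9999]
It defaults to 9999


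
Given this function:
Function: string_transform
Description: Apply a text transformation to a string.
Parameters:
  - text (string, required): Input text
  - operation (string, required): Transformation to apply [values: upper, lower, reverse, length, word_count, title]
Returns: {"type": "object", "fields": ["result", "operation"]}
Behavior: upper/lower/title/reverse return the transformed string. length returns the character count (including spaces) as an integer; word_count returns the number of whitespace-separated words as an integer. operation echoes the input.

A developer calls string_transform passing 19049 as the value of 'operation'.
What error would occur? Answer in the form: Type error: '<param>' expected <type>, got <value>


Spec: 'operation' is declared as string; 19049 is an integer.
Type error: 'operation' expected string, got 19049


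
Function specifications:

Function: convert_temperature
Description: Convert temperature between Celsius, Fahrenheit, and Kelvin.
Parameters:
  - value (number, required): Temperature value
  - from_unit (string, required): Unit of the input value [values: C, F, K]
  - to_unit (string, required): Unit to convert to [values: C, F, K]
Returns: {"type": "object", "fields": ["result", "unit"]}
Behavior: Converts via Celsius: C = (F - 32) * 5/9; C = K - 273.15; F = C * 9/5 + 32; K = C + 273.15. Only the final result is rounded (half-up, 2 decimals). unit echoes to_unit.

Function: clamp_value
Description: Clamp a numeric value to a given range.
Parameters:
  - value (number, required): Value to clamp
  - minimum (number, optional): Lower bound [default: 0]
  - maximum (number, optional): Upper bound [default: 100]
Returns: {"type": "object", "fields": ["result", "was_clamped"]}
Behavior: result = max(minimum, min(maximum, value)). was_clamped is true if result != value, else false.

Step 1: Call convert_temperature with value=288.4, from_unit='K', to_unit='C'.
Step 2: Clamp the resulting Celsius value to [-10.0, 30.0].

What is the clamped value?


Step 1: convert_temperature(value=288.4, from_unit=K, to_unit=C)
  To C: 288.4 - 273.15 = 15.25
  Target is C: 15.25
  Round to 2 decimals: 15.25
  -> result = 15.25 C
Step 2: clamp_value(value=15.25, minimum=-10.0, maximum=30.0)
  result = max(-10.0, min(30.0, 15.25)) = max(-10.0, 15.25) = 15.25
  was_clamped = (15.25 != 15.25) = false
  -> result = 15.25
15.25


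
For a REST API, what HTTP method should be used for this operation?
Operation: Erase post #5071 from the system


GET = read, POST = create, PUT = update/replace, DELETE = remove
This operation is a removal.
DELETE


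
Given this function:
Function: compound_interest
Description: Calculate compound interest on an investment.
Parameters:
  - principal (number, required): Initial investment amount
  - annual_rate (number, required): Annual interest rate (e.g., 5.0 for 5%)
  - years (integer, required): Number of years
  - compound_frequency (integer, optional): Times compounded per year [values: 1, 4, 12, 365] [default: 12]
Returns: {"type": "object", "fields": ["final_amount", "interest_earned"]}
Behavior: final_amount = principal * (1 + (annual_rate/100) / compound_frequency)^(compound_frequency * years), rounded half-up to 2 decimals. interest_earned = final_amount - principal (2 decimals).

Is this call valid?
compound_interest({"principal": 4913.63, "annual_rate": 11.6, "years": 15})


Checking all required parameters present and types match... All valid.
Valid


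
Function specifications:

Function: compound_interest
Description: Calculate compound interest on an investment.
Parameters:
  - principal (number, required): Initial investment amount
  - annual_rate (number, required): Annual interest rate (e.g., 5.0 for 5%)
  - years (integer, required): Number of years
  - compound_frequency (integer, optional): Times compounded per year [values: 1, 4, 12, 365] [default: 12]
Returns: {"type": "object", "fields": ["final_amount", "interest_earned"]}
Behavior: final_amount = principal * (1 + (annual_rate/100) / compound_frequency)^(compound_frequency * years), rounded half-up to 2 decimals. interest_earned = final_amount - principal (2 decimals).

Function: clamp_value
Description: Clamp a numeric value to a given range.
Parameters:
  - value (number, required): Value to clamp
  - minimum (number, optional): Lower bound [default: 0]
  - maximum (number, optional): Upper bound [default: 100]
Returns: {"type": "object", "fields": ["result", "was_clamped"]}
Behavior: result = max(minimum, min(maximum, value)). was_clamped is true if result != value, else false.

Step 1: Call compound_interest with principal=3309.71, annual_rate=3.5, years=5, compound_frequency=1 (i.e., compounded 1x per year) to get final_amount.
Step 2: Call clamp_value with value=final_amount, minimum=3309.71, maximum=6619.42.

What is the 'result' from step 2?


Step 1: compound_interest
  rate per period = 3.5/100/1 = 0.035 (keep full precision); periods = 1 * 5 = 5
  (1 + 0.035)^5 = 1.18768631
  final_amount = 3309.71 * 1.18768631 = 3930.897243 -> 3930.90
  interest_earned = 3930.90 - 3309.71 = 621.19
  -> final_amount = 3930.9
Step 2: clamp_value(value=3930.9, minimum=3309.71, maximum=6619.42)
  result = max(3309.71, min(6619.42, 3930.9)) = max(3309.71, 3930.9) = 3930.9
  was_clamped = (3930.9 != 3930.9) = false
  -> result = 3930.9
3930.9


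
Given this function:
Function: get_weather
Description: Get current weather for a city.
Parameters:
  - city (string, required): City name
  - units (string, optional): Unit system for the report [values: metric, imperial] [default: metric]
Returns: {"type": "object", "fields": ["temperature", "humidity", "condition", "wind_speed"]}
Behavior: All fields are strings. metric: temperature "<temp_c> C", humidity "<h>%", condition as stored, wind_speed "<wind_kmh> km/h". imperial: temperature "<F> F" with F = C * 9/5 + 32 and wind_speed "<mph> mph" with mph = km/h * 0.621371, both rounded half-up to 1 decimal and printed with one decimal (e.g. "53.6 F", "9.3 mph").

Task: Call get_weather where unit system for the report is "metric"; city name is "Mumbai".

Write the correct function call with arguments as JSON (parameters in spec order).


Mapping each described value to its parameter name:
  'Unit system for the report' -> units = "metric"
  'City name' -> city = "Mumbai"
get_weather({"city": "Mumbai", "units": "metric"})


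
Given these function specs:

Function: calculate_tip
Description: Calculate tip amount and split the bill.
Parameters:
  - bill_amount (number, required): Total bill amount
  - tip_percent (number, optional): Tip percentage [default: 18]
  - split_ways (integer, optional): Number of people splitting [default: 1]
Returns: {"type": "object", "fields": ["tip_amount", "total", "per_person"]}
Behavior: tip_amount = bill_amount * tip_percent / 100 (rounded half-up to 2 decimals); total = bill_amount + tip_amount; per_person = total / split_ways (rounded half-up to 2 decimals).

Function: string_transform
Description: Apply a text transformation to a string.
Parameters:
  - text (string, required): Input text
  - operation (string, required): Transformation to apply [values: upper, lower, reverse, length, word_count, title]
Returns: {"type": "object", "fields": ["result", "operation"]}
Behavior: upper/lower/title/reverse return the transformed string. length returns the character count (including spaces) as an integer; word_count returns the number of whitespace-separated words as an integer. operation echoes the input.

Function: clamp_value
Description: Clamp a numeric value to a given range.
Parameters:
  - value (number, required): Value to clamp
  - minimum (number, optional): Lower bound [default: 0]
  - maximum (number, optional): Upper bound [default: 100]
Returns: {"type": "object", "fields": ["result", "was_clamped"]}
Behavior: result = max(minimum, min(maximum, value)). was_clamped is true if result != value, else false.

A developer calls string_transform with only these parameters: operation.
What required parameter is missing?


Required parameters: text, operation
Provided: operation
Missing: text
text


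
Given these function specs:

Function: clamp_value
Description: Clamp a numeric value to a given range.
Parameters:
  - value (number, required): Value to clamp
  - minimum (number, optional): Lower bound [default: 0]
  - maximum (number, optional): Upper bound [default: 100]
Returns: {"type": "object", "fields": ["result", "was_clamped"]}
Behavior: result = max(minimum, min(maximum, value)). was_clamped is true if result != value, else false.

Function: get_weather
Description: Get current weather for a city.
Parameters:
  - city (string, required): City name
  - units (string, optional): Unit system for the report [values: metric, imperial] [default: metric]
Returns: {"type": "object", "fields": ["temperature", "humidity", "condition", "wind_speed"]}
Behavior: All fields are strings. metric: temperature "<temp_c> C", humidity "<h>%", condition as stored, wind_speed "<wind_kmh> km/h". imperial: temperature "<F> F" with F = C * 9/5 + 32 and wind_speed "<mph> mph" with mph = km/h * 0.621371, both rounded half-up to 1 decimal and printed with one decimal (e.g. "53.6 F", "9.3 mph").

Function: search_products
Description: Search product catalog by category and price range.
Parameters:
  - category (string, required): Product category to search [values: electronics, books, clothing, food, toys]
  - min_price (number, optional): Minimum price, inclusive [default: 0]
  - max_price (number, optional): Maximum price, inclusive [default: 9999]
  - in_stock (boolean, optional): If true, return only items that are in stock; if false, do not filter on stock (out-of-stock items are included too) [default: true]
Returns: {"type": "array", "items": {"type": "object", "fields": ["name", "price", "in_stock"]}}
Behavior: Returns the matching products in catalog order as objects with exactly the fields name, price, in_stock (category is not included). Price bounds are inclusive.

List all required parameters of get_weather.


Parameters of get_weather and their required/optional flag:
  city: required
  units: optional
city


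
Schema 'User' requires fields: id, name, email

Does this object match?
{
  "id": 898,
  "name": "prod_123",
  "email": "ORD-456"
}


Checking required fields... All present.
Valid - all required fields present


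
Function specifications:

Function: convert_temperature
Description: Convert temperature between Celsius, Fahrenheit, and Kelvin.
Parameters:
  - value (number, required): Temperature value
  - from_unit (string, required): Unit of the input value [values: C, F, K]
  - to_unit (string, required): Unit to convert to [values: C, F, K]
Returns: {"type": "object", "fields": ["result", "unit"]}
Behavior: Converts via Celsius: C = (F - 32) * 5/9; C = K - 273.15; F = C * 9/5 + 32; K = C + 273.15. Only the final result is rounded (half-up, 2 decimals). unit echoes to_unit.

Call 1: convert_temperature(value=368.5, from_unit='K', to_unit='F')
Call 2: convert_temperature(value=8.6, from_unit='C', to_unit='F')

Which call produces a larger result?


Call 1:
  To C: 368.5 - 273.15 = 95.35
  To F: 95.35 * 9/5 + 32 = 203.63
  Round to 2 decimals: 203.63
  -> 203.63 F
Call 2:
  Input already in C: 8.6
  To F: 8.6 * 9/5 + 32 = 47.48
  Round to 2 decimals: 47.48
  -> 47.48 F
Call 1 (203.63 F)


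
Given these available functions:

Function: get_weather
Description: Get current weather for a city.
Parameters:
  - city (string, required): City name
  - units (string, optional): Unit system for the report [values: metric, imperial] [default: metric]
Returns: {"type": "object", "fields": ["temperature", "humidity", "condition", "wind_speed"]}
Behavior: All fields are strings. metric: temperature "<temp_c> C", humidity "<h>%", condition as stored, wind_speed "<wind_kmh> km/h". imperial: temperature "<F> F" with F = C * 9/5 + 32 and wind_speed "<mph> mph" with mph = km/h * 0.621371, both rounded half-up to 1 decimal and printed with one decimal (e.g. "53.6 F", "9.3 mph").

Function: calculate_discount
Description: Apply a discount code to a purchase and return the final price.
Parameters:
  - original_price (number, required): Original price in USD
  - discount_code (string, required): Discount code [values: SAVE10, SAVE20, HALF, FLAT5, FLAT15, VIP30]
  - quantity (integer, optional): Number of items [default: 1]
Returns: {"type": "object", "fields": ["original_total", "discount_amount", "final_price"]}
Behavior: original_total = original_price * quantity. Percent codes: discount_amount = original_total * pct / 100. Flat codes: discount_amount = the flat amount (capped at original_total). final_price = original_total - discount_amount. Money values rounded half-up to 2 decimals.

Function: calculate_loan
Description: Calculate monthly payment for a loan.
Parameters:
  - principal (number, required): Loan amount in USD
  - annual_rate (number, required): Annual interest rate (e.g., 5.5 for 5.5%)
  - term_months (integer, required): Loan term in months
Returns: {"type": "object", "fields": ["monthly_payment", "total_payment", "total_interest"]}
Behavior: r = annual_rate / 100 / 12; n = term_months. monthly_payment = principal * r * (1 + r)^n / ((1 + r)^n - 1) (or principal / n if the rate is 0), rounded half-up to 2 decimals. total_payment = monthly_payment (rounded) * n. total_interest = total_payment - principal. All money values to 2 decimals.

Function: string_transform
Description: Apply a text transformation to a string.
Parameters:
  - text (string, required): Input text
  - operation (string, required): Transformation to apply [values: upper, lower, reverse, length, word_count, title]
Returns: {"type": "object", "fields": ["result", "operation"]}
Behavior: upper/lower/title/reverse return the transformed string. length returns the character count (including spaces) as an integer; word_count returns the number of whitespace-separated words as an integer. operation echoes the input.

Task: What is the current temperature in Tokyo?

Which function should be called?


The task needs a function whose description is: Get current weather for a city.
get_weather
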